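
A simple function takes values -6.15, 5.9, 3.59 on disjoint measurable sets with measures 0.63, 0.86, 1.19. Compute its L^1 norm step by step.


Step 1: Compute |f_i|^1 for each value:
  |-6.15|^1 = 6.15
  |5.9|^1 = 5.9
  |3.59|^1 = 3.59
Step 2: Multiply by measures and sum:
  6.15 * 0.63 = 3.8745
  5.9 * 0.86 = 5.074
  3.59 * 1.19 = 4.2721
Sum = 3.8745 + 5.074 + 4.2721 = 13.2206
Step 3: Take the p-th root:
||f||_1 = (13.2206)^(1/1) = 13.2206


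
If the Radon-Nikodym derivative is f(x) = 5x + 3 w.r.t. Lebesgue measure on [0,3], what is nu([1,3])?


nu(A) = integral_A (dnu/dmu) dmu = integral_1^3 (5x + 3) dx
Step 1: Antiderivative F(x) = (5/2)x^2 + 3x
Step 2: F(3) = (5/2)*3^2 + 3*3 = 22.5 + 9 = 31.5
Step 3: F(1) = (5/2)*1^2 + 3*1 = 2.5 + 3 = 5.5
Step 4: nu([1,3]) = F(3) - F(1) = 31.5 - 5.5 = 26


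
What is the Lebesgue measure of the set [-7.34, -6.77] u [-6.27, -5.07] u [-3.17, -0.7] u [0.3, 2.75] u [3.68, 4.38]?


For pairwise disjoint intervals, m(union) = sum of lengths.
= (-6.77 - -7.34) + (-5.07 - -6.27) + (-0.7 - -3.17) + (2.75 - 0.3) + (4.38 - 3.68)
= 0.57 + 1.2 + 2.47 + 2.45 + 0.7
= 7.39


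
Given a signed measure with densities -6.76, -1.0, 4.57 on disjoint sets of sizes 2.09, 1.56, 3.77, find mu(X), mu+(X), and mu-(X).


Step 1: Compute signed measure on each set:
  Set 1: -6.76 * 2.09 = -14.1284
  Set 2: -1.0 * 1.56 = -1.56
  Set 3: 4.57 * 3.77 = 17.2289
Step 2: Total signed measure = (-14.1284) + (-1.56) + (17.2289)
     = 1.5405
Step 3: Positive part mu+(X) = sum of positive contributions = 17.2289
Step 4: Negative part mu-(X) = |sum of negative contributions| = 15.6884


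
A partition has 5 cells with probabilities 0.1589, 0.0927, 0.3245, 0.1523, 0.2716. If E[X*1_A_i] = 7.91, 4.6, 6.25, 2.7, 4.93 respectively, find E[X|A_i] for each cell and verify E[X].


For each cell A_i: E[X|A_i] = E[X*1_A_i] / P(A_i)
Step 1: E[X|A_1] = 7.91 / 0.1589 = 49.779736
Step 2: E[X|A_2] = 4.6 / 0.0927 = 49.622438
Step 3: E[X|A_3] = 6.25 / 0.3245 = 19.260401
Step 4: E[X|A_4] = 2.7 / 0.1523 = 17.728168
Step 5: E[X|A_5] = 4.93 / 0.2716 = 18.151694
Verification: E[X] = sum E[X*1_A_i] = 7.91 + 4.6 + 6.25 + 2.7 + 4.93 = 26.39


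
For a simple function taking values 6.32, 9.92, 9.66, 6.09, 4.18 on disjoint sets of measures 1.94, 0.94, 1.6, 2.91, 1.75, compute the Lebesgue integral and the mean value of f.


Step 1: Integral = sum(value_i * measure_i)
= 6.32*1.94 + 9.92*0.94 + 9.66*1.6 + 6.09*2.91 + 4.18*1.75
= 12.2608 + 9.3248 + 15.456 + 17.7219 + 7.315
= 62.0785
Step 2: Total measure of domain = 1.94 + 0.94 + 1.6 + 2.91 + 1.75 = 9.14
Step 3: Average value = 62.0785 / 9.14 = 6.791958


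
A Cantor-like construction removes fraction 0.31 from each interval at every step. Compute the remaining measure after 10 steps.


Step 1: At each step, fraction remaining = 1 - 0.31 = 0.69
Step 2: After 10 steps, measure = (0.69)^10
Result = 0.024462


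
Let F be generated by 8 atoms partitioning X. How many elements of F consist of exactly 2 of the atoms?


Each element of F is a union of some subset of the 8 atoms.
Elements that are unions of exactly 2 atoms correspond to 2-element subsets of the 8 atoms.
Count = C(8, 2) = 8! / (2! * 6!) = 28.


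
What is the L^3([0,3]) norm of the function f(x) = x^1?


Step 1: ||f||_3 = (integral_0^3 |x^1|^3 dx)^(1/3)
     = (integral_0^3 x^3 dx)^(1/3)
Step 2: integral_0^3 x^3 dx = [x^4/(4)] from 0 to 3 = 3^4/4
     = 81/4 = 20.25
Step 3: ||f||_3 = (20.25)^(1/3) = 2.725681


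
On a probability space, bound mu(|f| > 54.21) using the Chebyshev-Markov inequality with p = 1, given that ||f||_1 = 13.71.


Chebyshev/Markov inequality: mu(|f| > eps) <= (||f||_p / eps)^p
Step 1: ||f||_1 / eps = 13.71 / 54.21 = 0.252905
Step 2: Raise to power p = 1:
  (0.252905)^1 = 0.252905
Step 3: Therefore mu(|f| > 54.21) <= 0.252905


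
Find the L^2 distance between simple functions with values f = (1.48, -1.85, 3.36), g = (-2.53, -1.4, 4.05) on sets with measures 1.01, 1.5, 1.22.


Step 1: Compute differences f_i - g_i:
  1.48 - -2.53 = 4.01
  -1.85 - -1.4 = -0.45
  3.36 - 4.05 = -0.69
Step 2: Compute |diff|^2 * measure for each set:
  |4.01|^2 * 1.01 = 16.0801 * 1.01 = 16.240901
  |-0.45|^2 * 1.5 = 0.2025 * 1.5 = 0.30375
  |-0.69|^2 * 1.22 = 0.4761 * 1.22 = 0.580842
Step 3: Sum = 17.125493
Step 4: ||f-g||_2 = (17.125493)^(1/2) = 4.138296


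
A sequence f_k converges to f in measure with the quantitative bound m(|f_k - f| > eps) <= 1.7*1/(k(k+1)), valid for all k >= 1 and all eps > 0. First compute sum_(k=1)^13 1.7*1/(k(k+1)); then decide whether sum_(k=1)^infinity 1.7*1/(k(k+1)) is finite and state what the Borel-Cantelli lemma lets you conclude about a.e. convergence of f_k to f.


Step 1: List the terms 1.7*1/(k(k+1)) for k = 1 to 13:
  k=1: 0.85
  k=2: 0.283333
  k=3: 0.141667
  k=4: 0.085
  k=5: 0.056667
  k=6: 0.040476
  k=7: 0.030357
  k=8: 0.023611
  k=9: 0.018889
  k=10: 0.015455
  k=11: 0.012879
  k=12: 0.010897
  k=13: 0.009341
Step 2: Partial sum = 0.85 + 0.283333 + 0.141667 + 0.085 + 0.056667 + 0.040476 + 0.030357 + 0.023611 + 0.018889 + 0.015455 + 0.012879 + 0.010897 + 0.009341
     = 1.578571
Step 3: The full series sum_(k>=1) 1.7*1/(k(k+1)) converges (telescoping series sum 1/(k(k+1)) = 1; a constant multiple of a convergent series converges).
Step 4: Fix eps > 0. Since sum_k m(|f_k - f| > eps) < infinity, the Borel-Cantelli lemma gives
        m(limsup_k {|f_k - f| > eps}) = 0, i.e. for a.e. x, |f_k(x) - f(x)| <= eps for all large k.
        Applying this with eps = 1/j for j = 1, 2, ... and intersecting the countably many full-measure sets,
        for a.e. x we get limsup_k |f_k(x) - f(x)| <= 1/j for every j, hence f_k -> f almost everywhere.
Conclusion: series converges; Borel-Cantelli yields f_k -> f a.e.


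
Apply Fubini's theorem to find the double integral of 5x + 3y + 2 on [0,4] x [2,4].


By Fubini, integrate in x first, then y.
Step 1: Fix y, integrate over x in [0,4]:
  integral(5x + 3y + 2, x=0..4)
  = 5*(4^2 - 0^2)/2 + (3y + 2)*(4 - 0)
  = 40 + (3y + 2)*4
  = 40 + 12y + 8
  = 48 + 12y
Step 2: Integrate over y in [2,4]:
  integral(48 + 12y, y=2..4)
  = 48*2 + 12*(4^2 - 2^2)/2
  = 96 + 72
  = 168


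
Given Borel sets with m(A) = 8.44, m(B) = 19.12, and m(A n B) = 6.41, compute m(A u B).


By inclusion-exclusion: m(A u B) = m(A) + m(B) - m(A n B)
= 8.44 + 19.12 - 6.41
= 21.15


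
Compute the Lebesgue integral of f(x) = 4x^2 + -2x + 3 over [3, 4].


The Lebesgue integral of a Riemann-integrable function agrees with the Riemann integral.
Antiderivative F(x) = (4/3)x^3 + (-2/2)x^2 + 3x
F(4) = (4/3)*4^3 + (-2/2)*4^2 + 3*4
     = (4/3)*64 + (-2/2)*16 + 3*4
     = 85.333333 + -16 + 12
     = 81.333333
F(3) = 36
Integral = F(4) - F(3) = 81.333333 - 36 = 45.333333


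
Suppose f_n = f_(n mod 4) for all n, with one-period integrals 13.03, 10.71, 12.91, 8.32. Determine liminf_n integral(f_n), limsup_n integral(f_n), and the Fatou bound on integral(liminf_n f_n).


The sequence (integral(f_n)) is periodic with period 4, repeating the values 13.03, 10.71, 12.91, 8.32 indefinitely.
Step 1: For a periodic sequence, every tail (a_m, a_(m+1), ...) contains all 4 period values infinitely often.
Step 2: Hence inf of every tail = min of the period values = min(13.03, 10.71, 12.91, 8.32) = 8.32.
        liminf_n integral(f_n) = sup over m of (inf of tail from m) = 8.32.
Step 3: Similarly sup of every tail = max of the period values = 13.03.
        limsup_n integral(f_n) = 13.03.
Step 4: Fatou's lemma: integral(liminf_n f_n) <= liminf_n integral(f_n) = 8.32.
        So the integral of the pointwise liminf is at most 8.32.


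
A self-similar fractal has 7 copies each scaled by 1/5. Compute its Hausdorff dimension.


For a self-similar set with N copies scaled by 1/r:
dim_H = log(N)/log(r) = log(7)/log(5)
= 1.94591/1.609438
= 1.209062


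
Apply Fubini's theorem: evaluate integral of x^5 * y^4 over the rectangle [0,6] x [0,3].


By Fubini's theorem, the double integral factors as a product of single integrals:
Step 1: integral_0^6 x^5 dx = [x^6/6] from 0 to 6
     = 6^6/6 = 7776
Step 2: integral_0^3 y^4 dy = [y^5/5] from 0 to 3
     = 3^5/5 = 48.6
Step 3: Double integral = 7776 * 48.6 = 377913.6


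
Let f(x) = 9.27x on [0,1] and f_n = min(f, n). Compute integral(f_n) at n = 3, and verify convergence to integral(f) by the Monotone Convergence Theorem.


f(x) = 9.27x on [0,1]; f_n(x) = min(9.27x, n). At n = 3:
Step 1: f(x) reaches 3 at x = 3/9.27 = 0.323625
Step 2: integral(f_3) = integral(9.27x, 0, 0.323625) + integral(3, 0.323625, 1)
       = 9.27*0.323625^2/2 + 3*(1 - 0.323625)
       = 0.485437 + 2.029126
       = 2.514563
Step 3: As n -> infinity, f_n increases to f, so by MCT integral(f_n) -> integral(f) = 9.27/2 = 4.635.
Convergence: integral(f_3) = 2.514563 -> 4.635 as n -> infinity


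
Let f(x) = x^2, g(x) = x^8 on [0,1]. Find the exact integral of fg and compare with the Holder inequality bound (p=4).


Step 1: Exact integral of f*g = integral(x^10, 0, 1) = 1/11
     = 0.090909
Step 2: Holder bound with p=4, q=1.333333:
  ||f||_p = (integral x^8 dx)^(1/4) = (1/9)^(1/4) = 0.57735
  ||g||_q = (integral x^10.666667 dx)^(1/1.333333) = (1/11.666667)^(1/1.333333) = 0.158413
Step 3: Holder bound = ||f||_p * ||g||_q = 0.57735 * 0.158413 = 0.09146
Verification: 0.090909 <= 0.09146 (Holder holds)


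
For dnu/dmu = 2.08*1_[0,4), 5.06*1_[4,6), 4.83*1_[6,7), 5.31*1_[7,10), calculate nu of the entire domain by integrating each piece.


Integrate each piece of the Radon-Nikodym derivative:
Step 1: integral_0^4 2.08 dx = 2.08*(4-0) = 2.08*4 = 8.32
Step 2: integral_4^6 5.06 dx = 5.06*(6-4) = 5.06*2 = 10.12
Step 3: integral_6^7 4.83 dx = 4.83*(7-6) = 4.83*1 = 4.83
Step 4: integral_7^10 5.31 dx = 5.31*(10-7) = 5.31*3 = 15.93
Total: 8.32 + 10.12 + 4.83 + 15.93 = 39.2


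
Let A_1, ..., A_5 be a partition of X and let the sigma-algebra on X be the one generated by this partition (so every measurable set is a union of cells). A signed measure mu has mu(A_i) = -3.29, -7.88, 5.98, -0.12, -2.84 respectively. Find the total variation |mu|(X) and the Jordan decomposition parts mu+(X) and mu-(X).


Step 1: Every measurable set is a union of atoms (the cells / points), so a Hahn decomposition is
  obtained by grouping atoms by sign: P = union of atoms with mu > 0, N = union of the remaining atoms.
  Atoms in P (indices): 3;  atoms in N (indices): 1, 2, 4, 5
  Positive values: 5.98
  Negative values: -3.29, -7.88, -0.12, -2.84
Step 2: mu+(X) = mu(P) = sum of positive atom values = 5.98
Step 3: mu-(X) = -mu(N) = sum of |negative atom values| = 14.13
Step 4: |mu|(X) = mu+(X) + mu-(X) = 5.98 + 14.13 = 20.11


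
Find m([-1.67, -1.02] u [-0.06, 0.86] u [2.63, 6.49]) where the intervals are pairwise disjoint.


For pairwise disjoint intervals, m(union) = sum of lengths.
= (-1.02 - -1.67) + (0.86 - -0.06) + (6.49 - 2.63)
= 0.65 + 0.92 + 3.86
= 5.43


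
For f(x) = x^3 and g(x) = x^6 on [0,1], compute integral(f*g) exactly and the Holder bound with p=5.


Step 1: Exact integral of f*g = integral(x^9, 0, 1) = 1/10
     = 0.1
Step 2: Holder bound with p=5, q=1.25:
  ||f||_p = (integral x^15 dx)^(1/5) = (1/16)^(1/5) = 0.574349
  ||g||_q = (integral x^7.5 dx)^(1/1.25) = (1/8.5)^(1/1.25) = 0.180495
Step 3: Holder bound = ||f||_p * ||g||_q = 0.574349 * 0.180495 = 0.103667
Verification: 0.1 <= 0.103667 (Holder holds)


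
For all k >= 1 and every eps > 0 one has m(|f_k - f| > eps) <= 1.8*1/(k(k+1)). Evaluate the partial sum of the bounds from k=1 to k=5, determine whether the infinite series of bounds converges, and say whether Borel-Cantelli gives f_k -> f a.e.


Step 1: List the terms 1.8*1/(k(k+1)) for k = 1 to 5:
  k=1: 0.9
  k=2: 0.3
  k=3: 0.15
  k=4: 0.09
  k=5: 0.06
Step 2: Partial sum = 0.9 + 0.3 + 0.15 + 0.09 + 0.06
     = 1.5
Step 3: The full series sum_(k>=1) 1.8*1/(k(k+1)) converges (telescoping series sum 1/(k(k+1)) = 1; a constant multiple of a convergent series converges).
Step 4: Fix eps > 0. Since sum_k m(|f_k - f| > eps) < infinity, the Borel-Cantelli lemma gives
        m(limsup_k {|f_k - f| > eps}) = 0, i.e. for a.e. x, |f_k(x) - f(x)| <= eps for all large k.
        Applying this with eps = 1/j for j = 1, 2, ... and intersecting the countably many full-measure sets,
        for a.e. x we get limsup_k |f_k(x) - f(x)| <= 1/j for every j, hence f_k -> f almost everywhere.
Conclusion: series converges; Borel-Cantelli yields f_k -> f a.e.


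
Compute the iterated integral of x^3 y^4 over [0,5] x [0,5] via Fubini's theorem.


By Fubini's theorem, the double integral factors as a product of single integrals:
Step 1: integral_0^5 x^3 dx = [x^4/4] from 0 to 5
     = 5^4/4 = 156.25
Step 2: integral_0^5 y^4 dy = [y^5/5] from 0 to 5
     = 5^5/5 = 625
Step 3: Double integral = 156.25 * 625 = 97656.25


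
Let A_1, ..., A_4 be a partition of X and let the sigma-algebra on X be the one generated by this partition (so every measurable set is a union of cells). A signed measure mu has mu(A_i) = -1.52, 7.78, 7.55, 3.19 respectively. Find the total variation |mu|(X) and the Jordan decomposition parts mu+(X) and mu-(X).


Step 1: Every measurable set is a union of atoms (the cells / points), so a Hahn decomposition is
  obtained by grouping atoms by sign: P = union of atoms with mu > 0, N = union of the remaining atoms.
  Atoms in P (indices): 2, 3, 4;  atoms in N (indices): 1
  Positive values: 7.78, 7.55, 3.19
  Negative values: -1.52
Step 2: mu+(X) = mu(P) = sum of positive atom values = 18.52
Step 3: mu-(X) = -mu(N) = sum of |negative atom values| = 1.52
Step 4: |mu|(X) = mu+(X) + mu-(X) = 18.52 + 1.52 = 20.04


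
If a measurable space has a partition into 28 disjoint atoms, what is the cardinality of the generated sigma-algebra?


Each element of the sigma-algebra is a union of some subset of the 28 atoms.
The number of such subsets is 2^28 = 268435456.


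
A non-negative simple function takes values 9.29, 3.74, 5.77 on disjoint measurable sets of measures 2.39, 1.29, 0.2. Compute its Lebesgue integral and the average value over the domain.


Step 1: Integral = sum(value_i * measure_i)
= 9.29*2.39 + 3.74*1.29 + 5.77*0.2
= 22.2031 + 4.8246 + 1.154
= 28.1817
Step 2: Total measure of domain = 2.39 + 1.29 + 0.2 = 3.88
Step 3: Average value = 28.1817 / 3.88 = 7.263325


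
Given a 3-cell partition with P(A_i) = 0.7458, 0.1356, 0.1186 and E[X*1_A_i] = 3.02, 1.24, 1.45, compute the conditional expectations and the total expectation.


For each cell A_i: E[X|A_i] = E[X*1_A_i] / P(A_i)
Step 1: E[X|A_1] = 3.02 / 0.7458 = 4.049343
Step 2: E[X|A_2] = 1.24 / 0.1356 = 9.144543
Step 3: E[X|A_3] = 1.45 / 0.1186 = 12.22597
Verification: E[X] = sum E[X*1_A_i] = 3.02 + 1.24 + 1.45 = 5.71


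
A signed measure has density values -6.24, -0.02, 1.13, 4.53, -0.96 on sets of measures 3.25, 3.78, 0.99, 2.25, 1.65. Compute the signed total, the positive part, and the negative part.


Step 1: Compute signed measure on each set:
  Set 1: -6.24 * 3.25 = -20.28
  Set 2: -0.02 * 3.78 = -0.0756
  Set 3: 1.13 * 0.99 = 1.1187
  Set 4: 4.53 * 2.25 = 10.1925
  Set 5: -0.96 * 1.65 = -1.584
Step 2: Total signed measure = (-20.28) + (-0.0756) + (1.1187) + (10.1925) + (-1.584)
     = -10.6284
Step 3: Positive part mu+(X) = sum of positive contributions = 11.3112
Step 4: Negative part mu-(X) = |sum of negative contributions| = 21.9396


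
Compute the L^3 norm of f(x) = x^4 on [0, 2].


Step 1: ||f||_3 = (integral_0^2 |x^4|^3 dx)^(1/3)
     = (integral_0^2 x^12 dx)^(1/3)
Step 2: integral_0^2 x^12 dx = [x^13/(13)] from 0 to 2 = 2^13/13
     = 8192/13 = 630.153846
Step 3: ||f||_3 = (630.153846)^(1/3) = 8.573317


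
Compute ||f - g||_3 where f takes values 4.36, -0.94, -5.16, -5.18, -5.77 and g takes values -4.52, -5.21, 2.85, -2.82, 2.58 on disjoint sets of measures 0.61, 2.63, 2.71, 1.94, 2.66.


Step 1: Compute differences f_i - g_i:
  4.36 - -4.52 = 8.88
  -0.94 - -5.21 = 4.27
  -5.16 - 2.85 = -8.01
  -5.18 - -2.82 = -2.36
  -5.77 - 2.58 = -8.35
Step 2: Compute |diff|^3 * measure for each set:
  |8.88|^3 * 0.61 = 700.227072 * 0.61 = 427.138514
  |4.27|^3 * 2.63 = 77.854483 * 2.63 = 204.75729
  |-8.01|^3 * 2.71 = 513.922401 * 2.71 = 1392.729707
  |-2.36|^3 * 1.94 = 13.144256 * 1.94 = 25.499857
  |-8.35|^3 * 2.66 = 582.182875 * 2.66 = 1548.606448
Step 3: Sum = 3598.731815
Step 4: ||f-g||_3 = (3598.731815)^(1/3) = 15.324389


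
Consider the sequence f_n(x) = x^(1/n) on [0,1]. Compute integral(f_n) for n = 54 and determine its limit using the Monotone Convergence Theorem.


At n = 54: f_54(x) = x^(1/54).
Step 1: integral(x^(1/54), 0, 1) = [x^(1/54+1) / (1/54+1)] from 0 to 1
     = 1 / (1/54 + 1) = 1 / ((54+1)/54) = 54/(54+1)
     = 54/55 = 0.981818
Step 2: As n -> infinity, f_n(x) = x^(1/n) -> 1 for x in (0,1], and f_n is increasing in n.
By MCT, lim_n integral(f_n) = integral(lim_n f_n) = integral(1, 0, 1) = 1.
Step 3: Verify convergence: 54/55 = 0.981818 -> 1


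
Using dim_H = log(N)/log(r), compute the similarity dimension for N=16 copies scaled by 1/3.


For a self-similar set with N copies scaled by 1/r:
dim_H = log(N)/log(r) = log(16)/log(3)
= 2.772589/1.098612
= 2.523719


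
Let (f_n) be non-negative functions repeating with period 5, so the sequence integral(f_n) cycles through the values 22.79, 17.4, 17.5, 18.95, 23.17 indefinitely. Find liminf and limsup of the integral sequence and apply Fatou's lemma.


The sequence (integral(f_n)) is periodic with period 5, repeating the values 22.79, 17.4, 17.5, 18.95, 23.17 indefinitely.
Step 1: For a periodic sequence, every tail (a_m, a_(m+1), ...) contains all 5 period values infinitely often.
Step 2: Hence inf of every tail = min of the period values = min(22.79, 17.4, 17.5, 18.95, 23.17) = 17.4.
        liminf_n integral(f_n) = sup over m of (inf of tail from m) = 17.4.
Step 3: Similarly sup of every tail = max of the period values = 23.17.
        limsup_n integral(f_n) = 23.17.
Step 4: Fatou's lemma: integral(liminf_n f_n) <= liminf_n integral(f_n) = 17.4.
        So the integral of the pointwise liminf is at most 17.4.


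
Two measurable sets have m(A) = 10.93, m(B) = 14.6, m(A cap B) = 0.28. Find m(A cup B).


By inclusion-exclusion: m(A u B) = m(A) + m(B) - m(A n B)
= 10.93 + 14.6 - 0.28
= 25.25


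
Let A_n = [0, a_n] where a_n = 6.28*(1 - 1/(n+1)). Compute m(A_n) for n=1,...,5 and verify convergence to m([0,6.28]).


By continuity of measure from below: if A_n increases to A, then m(A_n) -> m(A).
Here A = [0, 6.28], so m(A) = 6.28
Step 1: a_1 = 6.28*(1 - 1/2) = 3.14, m(A_1) = 3.14
Step 2: a_2 = 6.28*(1 - 1/3) = 4.1867, m(A_2) = 4.1867
Step 3: a_3 = 6.28*(1 - 1/4) = 4.71, m(A_3) = 4.71
Step 4: a_4 = 6.28*(1 - 1/5) = 5.024, m(A_4) = 5.024
Step 5: a_5 = 6.28*(1 - 1/6) = 5.2333, m(A_5) = 5.2333
Limit: m(A_n) -> m([0,6.28]) = 6.28


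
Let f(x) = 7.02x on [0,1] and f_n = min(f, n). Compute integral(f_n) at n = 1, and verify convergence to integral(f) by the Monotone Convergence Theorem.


f(x) = 7.02x on [0,1]; f_n(x) = min(7.02x, n). At n = 1:
Step 1: f(x) reaches 1 at x = 1/7.02 = 0.14245
Step 2: integral(f_1) = integral(7.02x, 0, 0.14245) + integral(1, 0.14245, 1)
       = 7.02*0.14245^2/2 + 1*(1 - 0.14245)
       = 0.071225 + 0.85755
       = 0.928775
Step 3: As n -> infinity, f_n increases to f, so by MCT integral(f_n) -> integral(f) = 7.02/2 = 3.51.
Convergence: integral(f_1) = 0.928775 -> 3.51 as n -> infinity


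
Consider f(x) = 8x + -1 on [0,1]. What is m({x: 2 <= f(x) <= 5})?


f^(-1)([2, 5]) = {x : 2 <= 8x + -1 <= 5}
Solving: (2 - -1)/8 <= x <= (5 - -1)/8
= [0.375, 0.75]
Intersecting with [0,1]: [0.375, 0.75]
Measure = 0.75 - 0.375 = 0.375


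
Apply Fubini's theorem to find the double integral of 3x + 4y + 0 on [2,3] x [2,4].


By Fubini, integrate in x first, then y.
Step 1: Fix y, integrate over x in [2,3]:
  integral(3x + 4y + 0, x=2..3)
  = 3*(3^2 - 2^2)/2 + (4y + 0)*(3 - 2)
  = 7.5 + (4y + 0)*1
  = 7.5 + 4y + 0
  = 7.5 + 4y
Step 2: Integrate over y in [2,4]:
  integral(7.5 + 4y, y=2..4)
  = 7.5*2 + 4*(4^2 - 2^2)/2
  = 15 + 24
  = 39


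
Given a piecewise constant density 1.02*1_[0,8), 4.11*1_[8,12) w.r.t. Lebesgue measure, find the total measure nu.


Integrate each piece of the Radon-Nikodym derivative:
Step 1: integral_0^8 1.02 dx = 1.02*(8-0) = 1.02*8 = 8.16
Step 2: integral_8^12 4.11 dx = 4.11*(12-8) = 4.11*4 = 16.44
Total: 8.16 + 16.44 = 24.6


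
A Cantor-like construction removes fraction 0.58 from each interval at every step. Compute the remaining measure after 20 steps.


Step 1: At each step, fraction remaining = 1 - 0.58 = 0.42
Step 2: After 20 steps, measure = (0.42)^20
Result = 2.917332e-08


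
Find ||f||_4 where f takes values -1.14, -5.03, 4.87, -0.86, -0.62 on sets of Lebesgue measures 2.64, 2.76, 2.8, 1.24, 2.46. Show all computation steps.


Step 1: Compute |f_i|^4 for each value:
  |-1.14|^4 = 1.68896
  |-5.03|^4 = 640.135541
  |4.87|^4 = 562.491346
  |-0.86|^4 = 0.547008
  |-0.62|^4 = 0.147763
Step 2: Multiply by measures and sum:
  1.68896 * 2.64 = 4.458855
  640.135541 * 2.76 = 1766.774093
  562.491346 * 2.8 = 1574.975768
  0.547008 * 1.24 = 0.67829
  0.147763 * 2.46 = 0.363498
Sum = 4.458855 + 1766.774093 + 1574.975768 + 0.67829 + 0.363498 = 3347.250503
Step 3: Take the p-th root:
||f||_4 = (3347.250503)^(1/4) = 7.606276


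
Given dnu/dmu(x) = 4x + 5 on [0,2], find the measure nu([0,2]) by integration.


nu(A) = integral_A (dnu/dmu) dmu = integral_0^2 (4x + 5) dx
Step 1: Antiderivative F(x) = (4/2)x^2 + 5x
Step 2: F(2) = (4/2)*2^2 + 5*2 = 8 + 10 = 18
Step 3: F(0) = (4/2)*0^2 + 5*0 = 0.0 + 0 = 0.0
Step 4: nu([0,2]) = F(2) - F(0) = 18 - 0.0 = 18


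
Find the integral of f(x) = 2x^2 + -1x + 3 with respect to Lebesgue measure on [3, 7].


The Lebesgue integral of a Riemann-integrable function agrees with the Riemann integral.
Antiderivative F(x) = (2/3)x^3 + (-1/2)x^2 + 3x
F(7) = (2/3)*7^3 + (-1/2)*7^2 + 3*7
     = (2/3)*343 + (-1/2)*49 + 3*7
     = 228.666667 + -24.5 + 21
     = 225.166667
F(3) = 22.5
Integral = F(7) - F(3) = 225.166667 - 22.5 = 202.666667


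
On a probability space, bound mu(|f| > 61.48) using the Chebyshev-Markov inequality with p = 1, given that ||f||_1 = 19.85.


Chebyshev/Markov inequality: mu(|f| > eps) <= (||f||_p / eps)^p
Step 1: ||f||_1 / eps = 19.85 / 61.48 = 0.322869
Step 2: Raise to power p = 1:
  (0.322869)^1 = 0.322869
Step 3: Therefore mu(|f| > 61.48) <= 0.322869


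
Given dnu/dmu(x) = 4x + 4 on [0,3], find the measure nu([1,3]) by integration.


nu(A) = integral_A (dnu/dmu) dmu = integral_1^3 (4x + 4) dx
Step 1: Antiderivative F(x) = (4/2)x^2 + 4x
Step 2: F(3) = (4/2)*3^2 + 4*3 = 18 + 12 = 30
Step 3: F(1) = (4/2)*1^2 + 4*1 = 2 + 4 = 6
Step 4: nu([1,3]) = F(3) - F(1) = 30 - 6 = 24


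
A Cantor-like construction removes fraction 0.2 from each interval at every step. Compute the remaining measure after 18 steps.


Step 1: At each step, fraction remaining = 1 - 0.2 = 0.8
Step 2: After 18 steps, measure = (0.8)^18
Result = 0.018014


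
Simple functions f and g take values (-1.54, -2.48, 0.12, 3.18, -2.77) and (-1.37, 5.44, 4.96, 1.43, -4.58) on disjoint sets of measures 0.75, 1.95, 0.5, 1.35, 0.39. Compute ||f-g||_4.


Step 1: Compute differences f_i - g_i:
  -1.54 - -1.37 = -0.17
  -2.48 - 5.44 = -7.92
  0.12 - 4.96 = -4.84
  3.18 - 1.43 = 1.75
  -2.77 - -4.58 = 1.81
Step 2: Compute |diff|^4 * measure for each set:
  |-0.17|^4 * 0.75 = 8.352100e-04 * 0.75 = 6.264075e-04
  |-7.92|^4 * 1.95 = 3934.601257 * 1.95 = 7672.472451
  |-4.84|^4 * 0.5 = 548.758735 * 0.5 = 274.379368
  |1.75|^4 * 1.35 = 9.378906 * 1.35 = 12.661523
  |1.81|^4 * 0.39 = 10.732831 * 0.39 = 4.185804
Step 3: Sum = 7963.699773
Step 4: ||f-g||_4 = (7963.699773)^(1/4) = 9.446669


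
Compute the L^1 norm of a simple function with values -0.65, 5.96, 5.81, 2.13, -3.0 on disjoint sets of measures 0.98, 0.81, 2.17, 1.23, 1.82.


Step 1: Compute |f_i|^1 for each value:
  |-0.65|^1 = 0.65
  |5.96|^1 = 5.96
  |5.81|^1 = 5.81
  |2.13|^1 = 2.13
  |-3.0|^1 = 3
Step 2: Multiply by measures and sum:
  0.65 * 0.98 = 0.637
  5.96 * 0.81 = 4.8276
  5.81 * 2.17 = 12.6077
  2.13 * 1.23 = 2.6199
  3 * 1.82 = 5.46
Sum = 0.637 + 4.8276 + 12.6077 + 2.6199 + 5.46 = 26.1522
Step 3: Take the p-th root:
||f||_1 = (26.1522)^(1/1) = 26.1522


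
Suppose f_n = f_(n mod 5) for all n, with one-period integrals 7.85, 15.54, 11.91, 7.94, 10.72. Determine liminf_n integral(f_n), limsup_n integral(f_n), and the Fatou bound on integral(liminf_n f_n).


The sequence (integral(f_n)) is periodic with period 5, repeating the values 7.85, 15.54, 11.91, 7.94, 10.72 indefinitely.
Step 1: For a periodic sequence, every tail (a_m, a_(m+1), ...) contains all 5 period values infinitely often.
Step 2: Hence inf of every tail = min of the period values = min(7.85, 15.54, 11.91, 7.94, 10.72) = 7.85.
        liminf_n integral(f_n) = sup over m of (inf of tail from m) = 7.85.
Step 3: Similarly sup of every tail = max of the period values = 15.54.
        limsup_n integral(f_n) = 15.54.
Step 4: Fatou's lemma: integral(liminf_n f_n) <= liminf_n integral(f_n) = 7.85.
        So the integral of the pointwise liminf is at most 7.85.


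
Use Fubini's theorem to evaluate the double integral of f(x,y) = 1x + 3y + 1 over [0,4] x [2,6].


By Fubini, integrate in x first, then y.
Step 1: Fix y, integrate over x in [0,4]:
  integral(1x + 3y + 1, x=0..4)
  = 1*(4^2 - 0^2)/2 + (3y + 1)*(4 - 0)
  = 8 + (3y + 1)*4
  = 8 + 12y + 4
  = 12 + 12y
Step 2: Integrate over y in [2,6]:
  integral(12 + 12y, y=2..6)
  = 12*4 + 12*(6^2 - 2^2)/2
  = 48 + 192
  = 240


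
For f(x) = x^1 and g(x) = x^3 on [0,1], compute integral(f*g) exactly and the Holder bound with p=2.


Step 1: Exact integral of f*g = integral(x^4, 0, 1) = 1/5
     = 0.2
Step 2: Holder bound with p=2, q=2:
  ||f||_p = (integral x^2 dx)^(1/2) = (1/3)^(1/2) = 0.57735
  ||g||_q = (integral x^6 dx)^(1/2) = (1/7)^(1/2) = 0.377964
Step 3: Holder bound = ||f||_p * ||g||_q = 0.57735 * 0.377964 = 0.218218
Verification: 0.2 <= 0.218218 (Holder holds)


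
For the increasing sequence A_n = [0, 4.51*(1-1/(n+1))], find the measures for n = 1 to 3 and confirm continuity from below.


By continuity of measure from below: if A_n increases to A, then m(A_n) -> m(A).
Here A = [0, 4.51], so m(A) = 4.51
Step 1: a_1 = 4.51*(1 - 1/2) = 2.255, m(A_1) = 2.255
Step 2: a_2 = 4.51*(1 - 1/3) = 3.0067, m(A_2) = 3.0067
Step 3: a_3 = 4.51*(1 - 1/4) = 3.3825, m(A_3) = 3.3825
Limit: m(A_n) -> m([0,4.51]) = 4.51


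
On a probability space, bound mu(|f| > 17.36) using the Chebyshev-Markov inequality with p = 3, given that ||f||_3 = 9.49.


Chebyshev/Markov inequality: mu(|f| > eps) <= (||f||_p / eps)^p
Step 1: ||f||_3 / eps = 9.49 / 17.36 = 0.546659
Step 2: Raise to power p = 3:
  (0.546659)^3 = 0.163361
Step 3: Therefore mu(|f| > 17.36) <= 0.163361


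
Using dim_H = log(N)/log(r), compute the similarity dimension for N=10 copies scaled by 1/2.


For a self-similar set with N copies scaled by 1/r:
dim_H = log(N)/log(r) = log(10)/log(2)
= 2.302585/0.693147
= 3.321928


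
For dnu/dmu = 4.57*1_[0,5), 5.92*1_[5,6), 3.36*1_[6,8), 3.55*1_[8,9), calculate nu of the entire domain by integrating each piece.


Integrate each piece of the Radon-Nikodym derivative:
Step 1: integral_0^5 4.57 dx = 4.57*(5-0) = 4.57*5 = 22.85
Step 2: integral_5^6 5.92 dx = 5.92*(6-5) = 5.92*1 = 5.92
Step 3: integral_6^8 3.36 dx = 3.36*(8-6) = 3.36*2 = 6.72
Step 4: integral_8^9 3.55 dx = 3.55*(9-8) = 3.55*1 = 3.55
Total: 22.85 + 5.92 + 6.72 + 3.55 = 39.04


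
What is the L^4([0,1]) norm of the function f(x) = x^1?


Step 1: ||f||_4 = (integral_0^1 |x^1|^4 dx)^(1/4)
     = (integral_0^1 x^4 dx)^(1/4)
Step 2: integral_0^1 x^4 dx = [x^5/(5)] from 0 to 1 = 1^5/5
     = 1/5 = 0.2
Step 3: ||f||_4 = (0.2)^(1/4) = 0.66874


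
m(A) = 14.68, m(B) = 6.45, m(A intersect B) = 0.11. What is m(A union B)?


By inclusion-exclusion: m(A u B) = m(A) + m(B) - m(A n B)
= 14.68 + 6.45 - 0.11
= 21.02


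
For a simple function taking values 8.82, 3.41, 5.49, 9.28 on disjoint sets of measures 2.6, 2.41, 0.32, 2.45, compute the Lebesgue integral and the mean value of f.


Step 1: Integral = sum(value_i * measure_i)
= 8.82*2.6 + 3.41*2.41 + 5.49*0.32 + 9.28*2.45
= 22.932 + 8.2181 + 1.7568 + 22.736
= 55.6429
Step 2: Total measure of domain = 2.6 + 2.41 + 0.32 + 2.45 = 7.78
Step 3: Average value = 55.6429 / 7.78 = 7.152044


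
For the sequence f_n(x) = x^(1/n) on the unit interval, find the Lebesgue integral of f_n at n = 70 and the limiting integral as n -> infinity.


At n = 70: f_70(x) = x^(1/70).
Step 1: integral(x^(1/70), 0, 1) = [x^(1/70+1) / (1/70+1)] from 0 to 1
     = 1 / (1/70 + 1) = 1 / ((70+1)/70) = 70/(70+1)
     = 70/71 = 0.985915
Step 2: As n -> infinity, f_n(x) = x^(1/n) -> 1 for x in (0,1], and f_n is increasing in n.
By MCT, lim_n integral(f_n) = integral(lim_n f_n) = integral(1, 0, 1) = 1.
Step 3: Verify convergence: 70/71 = 0.985915 -> 1


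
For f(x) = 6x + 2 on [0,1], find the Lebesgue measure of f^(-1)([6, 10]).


f^(-1)([6, 10]) = {x : 6 <= 6x + 2 <= 10}
Solving: (6 - 2)/6 <= x <= (10 - 2)/6
= [0.666667, 1.333333]
Intersecting with [0,1]: [0.666667, 1]
Measure = 1 - 0.666667 = 0.333333


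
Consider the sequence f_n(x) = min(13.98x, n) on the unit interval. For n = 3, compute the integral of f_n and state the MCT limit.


f(x) = 13.98x on [0,1]; f_n(x) = min(13.98x, n). At n = 3:
Step 1: f(x) reaches 3 at x = 3/13.98 = 0.214592
Step 2: integral(f_3) = integral(13.98x, 0, 0.214592) + integral(3, 0.214592, 1)
       = 13.98*0.214592^2/2 + 3*(1 - 0.214592)
       = 0.321888 + 2.356223
       = 2.678112
Step 3: As n -> infinity, f_n increases to f, so by MCT integral(f_n) -> integral(f) = 13.98/2 = 6.99.
Convergence: integral(f_3) = 2.678112 -> 6.99 as n -> infinity


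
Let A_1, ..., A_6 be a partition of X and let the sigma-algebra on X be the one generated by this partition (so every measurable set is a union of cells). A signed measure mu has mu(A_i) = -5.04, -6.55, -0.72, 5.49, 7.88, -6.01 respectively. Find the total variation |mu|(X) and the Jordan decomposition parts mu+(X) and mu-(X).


Step 1: Every measurable set is a union of atoms (the cells / points), so a Hahn decomposition is
  obtained by grouping atoms by sign: P = union of atoms with mu > 0, N = union of the remaining atoms.
  Atoms in P (indices): 4, 5;  atoms in N (indices): 1, 2, 3, 6
  Positive values: 5.49, 7.88
  Negative values: -5.04, -6.55, -0.72, -6.01
Step 2: mu+(X) = mu(P) = sum of positive atom values = 13.37
Step 3: mu-(X) = -mu(N) = sum of |negative atom values| = 18.32
Step 4: |mu|(X) = mu+(X) + mu-(X) = 13.37 + 18.32 = 31.69


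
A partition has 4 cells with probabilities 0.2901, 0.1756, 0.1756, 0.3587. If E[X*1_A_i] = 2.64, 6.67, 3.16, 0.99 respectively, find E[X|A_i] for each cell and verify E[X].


For each cell A_i: E[X|A_i] = E[X*1_A_i] / P(A_i)
Step 1: E[X|A_1] = 2.64 / 0.2901 = 9.10031
Step 2: E[X|A_2] = 6.67 / 0.1756 = 37.984055
Step 3: E[X|A_3] = 3.16 / 0.1756 = 17.995444
Step 4: E[X|A_4] = 0.99 / 0.3587 = 2.759967
Verification: E[X] = sum E[X*1_A_i] = 2.64 + 6.67 + 3.16 + 0.99 = 13.46


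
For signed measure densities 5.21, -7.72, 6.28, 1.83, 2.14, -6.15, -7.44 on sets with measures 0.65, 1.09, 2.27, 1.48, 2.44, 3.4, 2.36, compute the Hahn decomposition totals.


Step 1: Compute signed measure on each set:
  Set 1: 5.21 * 0.65 = 3.3865
  Set 2: -7.72 * 1.09 = -8.4148
  Set 3: 6.28 * 2.27 = 14.2556
  Set 4: 1.83 * 1.48 = 2.7084
  Set 5: 2.14 * 2.44 = 5.2216
  Set 6: -6.15 * 3.4 = -20.91
  Set 7: -7.44 * 2.36 = -17.5584
Step 2: Total signed measure = (3.3865) + (-8.4148) + (14.2556) + (2.7084) + (5.2216) + (-20.91) + (-17.5584)
     = -21.3111
Step 3: Positive part mu+(X) = sum of positive contributions = 25.5721
Step 4: Negative part mu-(X) = |sum of negative contributions| = 46.8832


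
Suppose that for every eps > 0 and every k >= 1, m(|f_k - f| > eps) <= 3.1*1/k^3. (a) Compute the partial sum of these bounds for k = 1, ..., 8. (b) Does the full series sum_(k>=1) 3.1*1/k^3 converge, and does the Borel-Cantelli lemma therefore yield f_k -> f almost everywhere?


Step 1: List the terms 3.1*1/k^3 for k = 1 to 8:
  k=1: 3.1
  k=2: 0.3875
  k=3: 0.114815
  k=4: 0.048438
  k=5: 0.0248
  k=6: 0.014352
  k=7: 0.009038
  k=8: 0.006055
Step 2: Partial sum = 3.1 + 0.3875 + 0.114815 + 0.048438 + 0.0248 + 0.014352 + 0.009038 + 0.006055
     = 3.704997
Step 3: The full series sum_(k>=1) 3.1*1/k^3 converges (p-series with p = 3 > 1; a constant multiple of a convergent series converges).
Step 4: Fix eps > 0. Since sum_k m(|f_k - f| > eps) < infinity, the Borel-Cantelli lemma gives
        m(limsup_k {|f_k - f| > eps}) = 0, i.e. for a.e. x, |f_k(x) - f(x)| <= eps for all large k.
        Applying this with eps = 1/j for j = 1, 2, ... and intersecting the countably many full-measure sets,
        for a.e. x we get limsup_k |f_k(x) - f(x)| <= 1/j for every j, hence f_k -> f almost everywhere.
Conclusion: series converges; Borel-Cantelli yields f_k -> f a.e.


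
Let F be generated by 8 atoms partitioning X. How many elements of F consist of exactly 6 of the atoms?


Each element of F is a union of some subset of the 8 atoms.
Elements that are unions of exactly 6 atoms correspond to 6-element subsets of the 8 atoms.
Count = C(8, 6) = 8! / (6! * 2!) = 28.


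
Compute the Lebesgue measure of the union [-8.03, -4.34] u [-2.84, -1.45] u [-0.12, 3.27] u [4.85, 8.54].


For pairwise disjoint intervals, m(union) = sum of lengths.
= (-4.34 - -8.03) + (-1.45 - -2.84) + (3.27 - -0.12) + (8.54 - 4.85)
= 3.69 + 1.39 + 3.39 + 3.69
= 12.16


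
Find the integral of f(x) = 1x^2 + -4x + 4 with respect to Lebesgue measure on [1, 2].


The Lebesgue integral of a Riemann-integrable function agrees with the Riemann integral.
Antiderivative F(x) = (1/3)x^3 + (-4/2)x^2 + 4x
F(2) = (1/3)*2^3 + (-4/2)*2^2 + 4*2
     = (1/3)*8 + (-4/2)*4 + 4*2
     = 2.666667 + -8 + 8
     = 2.666667
F(1) = 2.333333
Integral = F(2) - F(1) = 2.666667 - 2.333333 = 0.333333


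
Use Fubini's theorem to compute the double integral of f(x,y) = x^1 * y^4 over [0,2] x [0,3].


By Fubini's theorem, the double integral factors as a product of single integrals:
Step 1: integral_0^2 x^1 dx = [x^2/2] from 0 to 2
     = 2^2/2 = 2
Step 2: integral_0^3 y^4 dy = [y^5/5] from 0 to 3
     = 3^5/5 = 48.6
Step 3: Double integral = 2 * 48.6 = 97.2


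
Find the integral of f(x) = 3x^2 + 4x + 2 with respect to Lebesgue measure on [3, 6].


The Lebesgue integral of a Riemann-integrable function agrees with the Riemann integral.
Antiderivative F(x) = (3/3)x^3 + (4/2)x^2 + 2x
F(6) = (3/3)*6^3 + (4/2)*6^2 + 2*6
     = (3/3)*216 + (4/2)*36 + 2*6
     = 216 + 72 + 12
     = 300
F(3) = 51
Integral = F(6) - F(3) = 300 - 51 = 249


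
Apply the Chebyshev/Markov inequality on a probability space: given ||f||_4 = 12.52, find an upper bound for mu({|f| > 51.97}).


Chebyshev/Markov inequality: mu(|f| > eps) <= (||f||_p / eps)^p
Step 1: ||f||_4 / eps = 12.52 / 51.97 = 0.240908
Step 2: Raise to power p = 4:
  (0.240908)^4 = 0.003368
Step 3: Therefore mu(|f| > 51.97) <= 0.003368


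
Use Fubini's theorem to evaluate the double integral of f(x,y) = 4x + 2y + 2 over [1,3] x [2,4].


By Fubini, integrate in x first, then y.
Step 1: Fix y, integrate over x in [1,3]:
  integral(4x + 2y + 2, x=1..3)
  = 4*(3^2 - 1^2)/2 + (2y + 2)*(3 - 1)
  = 16 + (2y + 2)*2
  = 16 + 4y + 4
  = 20 + 4y
Step 2: Integrate over y in [2,4]:
  integral(20 + 4y, y=2..4)
  = 20*2 + 4*(4^2 - 2^2)/2
  = 40 + 24
  = 64


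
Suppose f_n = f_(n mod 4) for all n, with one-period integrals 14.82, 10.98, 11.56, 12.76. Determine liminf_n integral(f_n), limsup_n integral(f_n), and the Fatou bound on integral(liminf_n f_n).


The sequence (integral(f_n)) is periodic with period 4, repeating the values 14.82, 10.98, 11.56, 12.76 indefinitely.
Step 1: For a periodic sequence, every tail (a_m, a_(m+1), ...) contains all 4 period values infinitely often.
Step 2: Hence inf of every tail = min of the period values = min(14.82, 10.98, 11.56, 12.76) = 10.98.
        liminf_n integral(f_n) = sup over m of (inf of tail from m) = 10.98.
Step 3: Similarly sup of every tail = max of the period values = 14.82.
        limsup_n integral(f_n) = 14.82.
Step 4: Fatou's lemma: integral(liminf_n f_n) <= liminf_n integral(f_n) = 10.98.
        So the integral of the pointwise liminf is at most 10.98.


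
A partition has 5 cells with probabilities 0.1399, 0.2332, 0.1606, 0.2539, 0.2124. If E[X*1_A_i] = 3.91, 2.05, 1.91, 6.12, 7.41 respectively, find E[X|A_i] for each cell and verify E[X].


For each cell A_i: E[X|A_i] = E[X*1_A_i] / P(A_i)
Step 1: E[X|A_1] = 3.91 / 0.1399 = 27.948535
Step 2: E[X|A_2] = 2.05 / 0.2332 = 8.790738
Step 3: E[X|A_3] = 1.91 / 0.1606 = 11.892902
Step 4: E[X|A_4] = 6.12 / 0.2539 = 24.103978
Step 5: E[X|A_5] = 7.41 / 0.2124 = 34.887006
Verification: E[X] = sum E[X*1_A_i] = 3.91 + 2.05 + 1.91 + 6.12 + 7.41 = 21.4


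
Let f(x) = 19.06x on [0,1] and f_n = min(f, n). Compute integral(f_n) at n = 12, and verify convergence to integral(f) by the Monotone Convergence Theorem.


f(x) = 19.06x on [0,1]; f_n(x) = min(19.06x, n). At n = 12:
Step 1: f(x) reaches 12 at x = 12/19.06 = 0.629591
Step 2: integral(f_12) = integral(19.06x, 0, 0.629591) + integral(12, 0.629591, 1)
       = 19.06*0.629591^2/2 + 12*(1 - 0.629591)
       = 3.777545 + 4.444911
       = 8.222455
Step 3: As n -> infinity, f_n increases to f, so by MCT integral(f_n) -> integral(f) = 19.06/2 = 9.53.
Convergence: integral(f_12) = 8.222455 -> 9.53 as n -> infinity


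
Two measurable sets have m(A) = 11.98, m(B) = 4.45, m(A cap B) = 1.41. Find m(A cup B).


By inclusion-exclusion: m(A u B) = m(A) + m(B) - m(A n B)
= 11.98 + 4.45 - 1.41
= 15.02


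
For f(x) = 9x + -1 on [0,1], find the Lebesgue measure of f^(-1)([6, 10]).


f^(-1)([6, 10]) = {x : 6 <= 9x + -1 <= 10}
Solving: (6 - -1)/9 <= x <= (10 - -1)/9
= [0.777778, 1.222222]
Intersecting with [0,1]: [0.777778, 1]
Measure = 1 - 0.777778 = 0.222222


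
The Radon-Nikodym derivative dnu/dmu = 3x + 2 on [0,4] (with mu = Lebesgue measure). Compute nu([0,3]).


nu(A) = integral_A (dnu/dmu) dmu = integral_0^3 (3x + 2) dx
Step 1: Antiderivative F(x) = (3/2)x^2 + 2x
Step 2: F(3) = (3/2)*3^2 + 2*3 = 13.5 + 6 = 19.5
Step 3: F(0) = (3/2)*0^2 + 2*0 = 0.0 + 0 = 0.0
Step 4: nu([0,3]) = F(3) - F(0) = 19.5 - 0.0 = 19.5


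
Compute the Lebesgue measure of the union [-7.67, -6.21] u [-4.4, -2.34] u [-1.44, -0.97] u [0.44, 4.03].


For pairwise disjoint intervals, m(union) = sum of lengths.
= (-6.21 - -7.67) + (-2.34 - -4.4) + (-0.97 - -1.44) + (4.03 - 0.44)
= 1.46 + 2.06 + 0.47 + 3.59
= 7.58


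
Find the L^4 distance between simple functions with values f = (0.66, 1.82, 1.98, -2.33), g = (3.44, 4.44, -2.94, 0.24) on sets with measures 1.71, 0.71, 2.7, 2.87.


Step 1: Compute differences f_i - g_i:
  0.66 - 3.44 = -2.78
  1.82 - 4.44 = -2.62
  1.98 - -2.94 = 4.92
  -2.33 - 0.24 = -2.57
Step 2: Compute |diff|^4 * measure for each set:
  |-2.78|^4 * 1.71 = 59.728167 * 1.71 = 102.135165
  |-2.62|^4 * 0.71 = 47.119987 * 0.71 = 33.455191
  |4.92|^4 * 2.7 = 585.949801 * 2.7 = 1582.064463
  |-2.57|^4 * 2.87 = 43.624704 * 2.87 = 125.202901
Step 3: Sum = 1842.857719
Step 4: ||f-g||_4 = (1842.857719)^(1/4) = 6.551986


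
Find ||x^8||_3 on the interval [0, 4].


Step 1: ||f||_3 = (integral_0^4 |x^8|^3 dx)^(1/3)
     = (integral_0^4 x^24 dx)^(1/3)
Step 2: integral_0^4 x^24 dx = [x^25/(25)] from 0 to 4 = 4^25/25
     = 1125899906842624/25 = 4.503600e+13
Step 3: ||f||_3 = (4.503600e+13)^(1/3) = 35578.414584


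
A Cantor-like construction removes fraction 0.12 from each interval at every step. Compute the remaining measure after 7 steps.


Step 1: At each step, fraction remaining = 1 - 0.12 = 0.88
Step 2: After 7 steps, measure = (0.88)^7
Result = 0.408676


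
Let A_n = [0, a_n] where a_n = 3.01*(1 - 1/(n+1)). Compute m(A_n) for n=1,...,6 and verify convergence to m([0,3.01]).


By continuity of measure from below: if A_n increases to A, then m(A_n) -> m(A).
Here A = [0, 3.01], so m(A) = 3.01
Step 1: a_1 = 3.01*(1 - 1/2) = 1.505, m(A_1) = 1.505
Step 2: a_2 = 3.01*(1 - 1/3) = 2.0067, m(A_2) = 2.0067
Step 3: a_3 = 3.01*(1 - 1/4) = 2.2575, m(A_3) = 2.2575
Step 4: a_4 = 3.01*(1 - 1/5) = 2.408, m(A_4) = 2.408
Step 5: a_5 = 3.01*(1 - 1/6) = 2.5083, m(A_5) = 2.5083
Step 6: a_6 = 3.01*(1 - 1/7) = 2.58, m(A_6) = 2.58
Limit: m(A_n) -> m([0,3.01]) = 3.01
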